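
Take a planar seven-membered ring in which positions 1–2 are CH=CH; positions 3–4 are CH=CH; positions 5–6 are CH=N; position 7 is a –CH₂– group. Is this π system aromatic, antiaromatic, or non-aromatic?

At the CH2 position, the tetrahedral CH₂ carbon is sp³ and has no p orbital in the ring π system; the ring's p-orbital overlap is broken there.
Without a continuous loop of overlapping p orbitals the Hückel electron count never comes into play.

Non-aromatic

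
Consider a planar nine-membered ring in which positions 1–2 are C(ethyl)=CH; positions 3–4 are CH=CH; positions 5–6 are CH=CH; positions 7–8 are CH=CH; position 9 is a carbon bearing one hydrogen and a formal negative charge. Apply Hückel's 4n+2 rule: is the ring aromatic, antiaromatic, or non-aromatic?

Every ring atom contributes a p orbital perpendicular to the ring (the double-bond atoms are sp², each contributing one p electron; the carbanion's lone pair occupies the p orbital), so the π system is cyclic and fully conjugated.
π-electron count: 4 × 2 = 8 from the double-bond units + 2 from the CH(-) atom = 10.
10 = 4(2) + 2, which satisfies Hückel's 4n+2 rule.

Aromatic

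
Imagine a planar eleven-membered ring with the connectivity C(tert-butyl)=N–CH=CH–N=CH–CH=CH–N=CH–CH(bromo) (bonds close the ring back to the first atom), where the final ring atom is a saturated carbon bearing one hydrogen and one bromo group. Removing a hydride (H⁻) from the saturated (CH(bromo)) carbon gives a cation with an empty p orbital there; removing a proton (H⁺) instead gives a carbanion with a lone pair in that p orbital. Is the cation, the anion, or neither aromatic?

The cation

In either ion the ring is fully conjugated: every atom, including the new sp² carbon, supplies a p orbital.
Cation: 5 × 2 + 0 = 10 π electrons → 4(2)+2, aromatic.
Anion: 5 × 2 + 2 = 12 π electrons → 4(3), antiaromatic.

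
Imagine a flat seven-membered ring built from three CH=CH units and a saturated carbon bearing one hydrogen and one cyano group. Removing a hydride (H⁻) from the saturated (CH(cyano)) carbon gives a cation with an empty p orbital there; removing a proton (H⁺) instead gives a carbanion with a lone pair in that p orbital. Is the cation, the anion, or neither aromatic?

In both ions every ring atom is sp² and contributes a p orbital, so both rings are fully conjugated.
Cation: 3 × 2 + 0 = 6 π electrons → 4(1)+2, aromatic.
Anion: 3 × 2 + 2 = 8 π electrons → 4(2), antiaromatic.

The cation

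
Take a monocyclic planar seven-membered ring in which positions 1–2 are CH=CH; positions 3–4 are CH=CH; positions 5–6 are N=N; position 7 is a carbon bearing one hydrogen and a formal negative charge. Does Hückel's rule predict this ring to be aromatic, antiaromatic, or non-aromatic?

Every ring atom contributes a p orbital perpendicular to the ring (each doubly-bonded ring atom is sp² with one p-orbital electron; the doubly-bonded nitrogens are pyridine-type — their lone pairs lie in the ring plane, leaving one electron in the p orbital; the carbanion's lone pair occupies the p orbital), so the π system is cyclic and fully conjugated.
π-electron count: 3 × 2 = 6 from the double-bond units + 2 from the CH(-) atom = 8.
8 = 4(2); a planar, fully conjugated 4n system is antiaromatic.

Antiaromatic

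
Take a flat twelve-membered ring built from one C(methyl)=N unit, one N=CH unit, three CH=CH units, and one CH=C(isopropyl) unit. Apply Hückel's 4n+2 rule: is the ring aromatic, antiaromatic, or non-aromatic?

All ring atoms are sp² and supply a p orbital to the ring (the double-bond atoms are sp², each contributing one p electron; each sp² =N– keeps its lone pair in-plane and puts one electron into the π system); the conjugation is uninterrupted.
Adding the contributions, 6 × 2 = 12 from the 6 double-bond units.
With 12 = 4·3 π electrons, Hückel's rule classifies the planar ring as antiaromatic.

Antiaromatic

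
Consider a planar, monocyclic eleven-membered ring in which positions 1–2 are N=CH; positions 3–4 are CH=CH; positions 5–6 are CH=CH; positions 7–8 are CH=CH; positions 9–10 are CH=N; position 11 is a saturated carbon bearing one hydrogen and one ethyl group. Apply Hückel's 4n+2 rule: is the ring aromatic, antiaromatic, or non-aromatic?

Non-aromatic

The CH(ethyl) position has four σ bonds — that saturated carbon is sp³ and has no p orbital in the ring π system — so the cyclic conjugation is interrupted.
Without a continuous loop of overlapping p orbitals the Hückel electron count never comes into play.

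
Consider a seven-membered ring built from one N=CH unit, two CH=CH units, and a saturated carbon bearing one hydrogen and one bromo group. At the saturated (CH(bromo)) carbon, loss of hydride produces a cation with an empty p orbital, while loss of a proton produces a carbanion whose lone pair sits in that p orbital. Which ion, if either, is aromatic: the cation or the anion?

Both ions have a continuous loop of p orbitals — each ring atom is sp².
Cation: 3 × 2 + 0 = 6 π electrons → 4(1)+2, aromatic.
Anion: 3 × 2 + 2 = 8 π electrons → 4(2), antiaromatic.

The cation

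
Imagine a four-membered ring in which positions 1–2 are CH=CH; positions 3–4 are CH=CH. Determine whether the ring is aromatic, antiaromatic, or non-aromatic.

Antiaromatic

Check conjugation: every atom in a ring double bond is sp² and brings one electron to the p orbital — every position has a p orbital, so the cyclic π system is continuous.
π-electron count: 2 × 2 = 4 from the 2 double-bond units.
With 4 = 4·1 π electrons, Hückel's rule classifies the planar ring as antiaromatic.
(The species described is cyclobutadiene.)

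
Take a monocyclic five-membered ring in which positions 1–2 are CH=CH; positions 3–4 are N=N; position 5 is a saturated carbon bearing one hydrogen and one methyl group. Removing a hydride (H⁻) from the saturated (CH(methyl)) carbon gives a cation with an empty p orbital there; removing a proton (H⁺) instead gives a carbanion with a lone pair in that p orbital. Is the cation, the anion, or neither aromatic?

Once that carbon is sp², every ring atom has a p orbital and both ions are fully conjugated.
Cation: 2 × 2 + 0 = 4 π electrons → 4(1), antiaromatic.
Anion: 2 × 2 + 2 = 6 π electrons → 4(1)+2, aromatic.

The anion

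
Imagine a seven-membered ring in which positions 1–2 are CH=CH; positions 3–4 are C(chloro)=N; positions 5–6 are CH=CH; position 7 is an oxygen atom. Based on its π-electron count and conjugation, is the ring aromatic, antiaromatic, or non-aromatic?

Antiaromatic

The p orbitals form a continuous loop: every atom in a ring double bond is sp² and brings one electron to the p orbital; each sp² =N– keeps its lone pair in-plane and puts one electron into the π system; the oxygen donates one lone pair from its p orbital. The ring is fully conjugated.
Adding the contributions, 3 × 2 = 6 from the double-bond units + 2 from the O atom = 8.
8 = 4(2); a planar, fully conjugated 4n system is antiaromatic.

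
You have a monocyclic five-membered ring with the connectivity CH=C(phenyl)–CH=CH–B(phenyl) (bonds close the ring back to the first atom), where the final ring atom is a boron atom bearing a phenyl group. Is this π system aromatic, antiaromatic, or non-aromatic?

The p orbitals form a continuous loop: the double-bond atoms are sp², each contributing one p electron; the boron has an empty p orbital. The ring is fully conjugated.
Tallying contributions gives 2 × 2 = 4 from the double-bond units + 0 from the B(phenyl) atom = 4.
With 4 = 4·1 π electrons, Hückel's rule classifies the planar ring as antiaromatic.

Antiaromatic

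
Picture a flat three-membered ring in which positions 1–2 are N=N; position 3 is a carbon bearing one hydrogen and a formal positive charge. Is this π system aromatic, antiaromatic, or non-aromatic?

Aromatic

Check conjugation: the double-bond atoms are sp², each contributing one p electron; each sp² =N– keeps its lone pair in-plane and puts one electron into the π system; the carbocation has an empty p orbital — every position has a p orbital, so the cyclic π system is continuous.
Counting π electrons: 1 × 2 = 2 from the double-bond unit + 0 from the CH(+) atom = 2.
That gives a 4n+2 count (2, n = 0).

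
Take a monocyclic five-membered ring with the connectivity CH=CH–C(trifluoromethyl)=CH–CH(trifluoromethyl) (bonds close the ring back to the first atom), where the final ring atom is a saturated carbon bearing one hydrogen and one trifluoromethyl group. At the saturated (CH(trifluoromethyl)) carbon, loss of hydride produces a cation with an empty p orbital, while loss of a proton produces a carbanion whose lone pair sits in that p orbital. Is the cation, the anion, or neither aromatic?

In either ion the ring is fully conjugated: every atom, including the new sp² carbon, supplies a p orbital.
Cation: 2 × 2 + 0 = 4 π electrons → 4(1), antiaromatic.
Anion: 2 × 2 + 2 = 6 π electrons → 4(1)+2, aromatic.

The anion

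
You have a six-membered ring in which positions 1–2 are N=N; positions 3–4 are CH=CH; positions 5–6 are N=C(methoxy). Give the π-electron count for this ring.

6

Every ring atom contributes a p orbital perpendicular to the ring (each doubly-bonded ring atom is sp² with one p-orbital electron; each sp² =N– keeps its lone pair in-plane and puts one electron into the π system), so the π system is cyclic and fully conjugated.
Tallying contributions gives 3 × 2 = 6 from the 3 double-bond units.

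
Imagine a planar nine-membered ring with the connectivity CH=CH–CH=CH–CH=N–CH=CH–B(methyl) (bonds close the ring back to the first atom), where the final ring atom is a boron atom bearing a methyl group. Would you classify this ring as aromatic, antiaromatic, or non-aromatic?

Antiaromatic

All ring atoms are sp² and supply a p orbital to the ring (every atom in a ring double bond is sp² and brings one electron to the p orbital; the doubly-bonded nitrogens are pyridine-type — their lone pairs lie in the ring plane, leaving one electron in the p orbital; the boron has an empty p orbital); the conjugation is uninterrupted.
Counting π electrons: 4 × 2 = 8 from the double-bond units + 0 from the B(methyl) atom = 8.
8 = 4(2); a planar, fully conjugated 4n system is antiaromatic.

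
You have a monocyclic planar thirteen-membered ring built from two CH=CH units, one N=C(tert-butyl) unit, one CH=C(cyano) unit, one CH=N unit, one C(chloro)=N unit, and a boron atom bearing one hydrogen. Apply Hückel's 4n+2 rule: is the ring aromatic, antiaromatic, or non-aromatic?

Antiaromatic

All ring atoms are sp² and supply a p orbital to the ring (the double-bond atoms are sp², each contributing one p electron; the doubly-bonded nitrogens are pyridine-type — their lone pairs lie in the ring plane, leaving one electron in the p orbital; the boron has an empty p orbital); the conjugation is uninterrupted.
π-electron count: 6 × 2 = 12 from the double-bond units + 0 from the BH atom = 12.
With 12 = 4·3 π electrons, Hückel's rule classifies the planar ring as antiaromatic.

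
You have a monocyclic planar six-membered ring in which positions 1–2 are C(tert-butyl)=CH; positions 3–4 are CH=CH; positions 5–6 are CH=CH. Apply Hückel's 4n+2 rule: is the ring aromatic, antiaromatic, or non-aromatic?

All ring atoms are sp² and supply a p orbital to the ring (every atom in a ring double bond is sp² and brings one electron to the p orbital); the conjugation is uninterrupted.
Adding the contributions, 3 × 2 = 6 from the 3 double-bond units.
Since 6 = 4·1 + 2, the ring meets the 4n+2 criterion.

Aromatic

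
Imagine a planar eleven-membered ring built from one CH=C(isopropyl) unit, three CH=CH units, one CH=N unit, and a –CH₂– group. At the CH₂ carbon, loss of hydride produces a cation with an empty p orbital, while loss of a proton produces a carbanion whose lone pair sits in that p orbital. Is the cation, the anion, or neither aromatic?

The cation

In both ions every ring atom is sp² and contributes a p orbital, so both rings are fully conjugated.
Cation: 5 × 2 + 0 = 10 π electrons → 4(2)+2, aromatic.
Anion: 5 × 2 + 2 = 12 π electrons → 4(3), antiaromatic.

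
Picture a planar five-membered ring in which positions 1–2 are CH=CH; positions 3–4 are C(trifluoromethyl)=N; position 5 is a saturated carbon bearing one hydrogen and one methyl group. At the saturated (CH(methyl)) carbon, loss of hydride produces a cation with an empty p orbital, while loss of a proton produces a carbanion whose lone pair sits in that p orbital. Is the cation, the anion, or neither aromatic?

Both ions have a continuous loop of p orbitals — each ring atom is sp².
Cation: 2 × 2 + 0 = 4 π electrons → 4(1), antiaromatic.
Anion: 2 × 2 + 2 = 6 π electrons → 4(1)+2, aromatic.

The anion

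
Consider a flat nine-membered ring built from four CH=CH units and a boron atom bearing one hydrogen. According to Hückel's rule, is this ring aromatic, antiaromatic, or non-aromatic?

The p orbitals form a continuous loop: the double-bond atoms are sp², each contributing one p electron; the boron has an empty p orbital. The ring is fully conjugated.
Counting π electrons: 4 × 2 = 8 from the double-bond units + 0 from the BH atom = 8.
With 8 = 4·2 π electrons, Hückel's rule classifies the planar ring as antiaromatic.

Antiaromatic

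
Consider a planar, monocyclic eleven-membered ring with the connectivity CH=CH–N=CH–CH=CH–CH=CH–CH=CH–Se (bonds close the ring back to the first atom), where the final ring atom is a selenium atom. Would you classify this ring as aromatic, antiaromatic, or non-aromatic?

All ring atoms are sp² and supply a p orbital to the ring (every atom in a ring double bond is sp² and brings one electron to the p orbital; the doubly-bonded nitrogens are pyridine-type — their lone pairs lie in the ring plane, leaving one electron in the p orbital; the selenium donates one lone pair from its p orbital); the conjugation is uninterrupted.
π-electron count: 5 × 2 = 10 from the double-bond units + 2 from the Se atom = 12.
A 4n π count (12, n = 3) in a planar conjugated ring means antiaromatic.

Antiaromatic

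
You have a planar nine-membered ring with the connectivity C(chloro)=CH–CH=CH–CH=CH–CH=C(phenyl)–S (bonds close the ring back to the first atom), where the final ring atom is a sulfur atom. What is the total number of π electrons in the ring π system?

10

All ring atoms are sp² and supply a p orbital to the ring (every atom in a ring double bond is sp² and brings one electron to the p orbital; the sulfur donates one lone pair from its p orbital); the conjugation is uninterrupted.
π-electron count: 4 × 2 = 8 from the double-bond units + 2 from the S atom = 10.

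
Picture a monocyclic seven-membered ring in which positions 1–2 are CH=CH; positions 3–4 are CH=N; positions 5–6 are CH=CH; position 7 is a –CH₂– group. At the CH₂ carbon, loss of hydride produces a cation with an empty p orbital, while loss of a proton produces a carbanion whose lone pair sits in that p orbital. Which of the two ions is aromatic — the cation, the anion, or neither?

The cation

Once that carbon is sp², every ring atom has a p orbital and both ions are fully conjugated.
Cation: 3 × 2 + 0 = 6 π electrons → 4(1)+2, aromatic.
Anion: 3 × 2 + 2 = 8 π electrons → 4(2), antiaromatic.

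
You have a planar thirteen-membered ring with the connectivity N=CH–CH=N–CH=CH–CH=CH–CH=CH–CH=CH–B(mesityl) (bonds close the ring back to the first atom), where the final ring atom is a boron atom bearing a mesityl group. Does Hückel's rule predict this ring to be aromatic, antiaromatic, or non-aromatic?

Antiaromatic

Every ring atom contributes a p orbital perpendicular to the ring (the double-bond atoms are sp², each contributing one p electron; each sp² =N– keeps its lone pair in-plane and puts one electron into the π system; the boron has an empty p orbital), so the π system is cyclic and fully conjugated.
Adding the contributions, 6 × 2 = 12 from the double-bond units + 0 from the B(mesityl) atom = 12.
With 12 = 4·3 π electrons, Hückel's rule classifies the planar ring as antiaromatic.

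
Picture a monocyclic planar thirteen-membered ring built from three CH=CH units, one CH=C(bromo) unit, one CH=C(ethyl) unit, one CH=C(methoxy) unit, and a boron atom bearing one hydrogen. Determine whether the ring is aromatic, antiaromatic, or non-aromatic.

All ring atoms are sp² and supply a p orbital to the ring (each doubly-bonded ring atom is sp² with one p-orbital electron; the boron has an empty p orbital); the conjugation is uninterrupted.
Adding the contributions, 6 × 2 = 12 from the double-bond units + 0 from the BH atom = 12.
12 = 4(3); a planar, fully conjugated 4n system is antiaromatic.

Antiaromatic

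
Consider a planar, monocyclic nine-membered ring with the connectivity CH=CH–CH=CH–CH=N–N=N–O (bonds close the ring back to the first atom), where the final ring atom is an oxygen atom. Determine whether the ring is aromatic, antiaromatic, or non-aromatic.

The p orbitals form a continuous loop: each doubly-bonded ring atom is sp² with one p-orbital electron; the doubly-bonded nitrogens are pyridine-type — their lone pairs lie in the ring plane, leaving one electron in the p orbital; the oxygen donates one lone pair from its p orbital. The ring is fully conjugated.
Counting π electrons: 4 × 2 = 8 from the double-bond units + 2 from the O atom = 10.
That gives a 4n+2 count (10, n = 2).

Aromatic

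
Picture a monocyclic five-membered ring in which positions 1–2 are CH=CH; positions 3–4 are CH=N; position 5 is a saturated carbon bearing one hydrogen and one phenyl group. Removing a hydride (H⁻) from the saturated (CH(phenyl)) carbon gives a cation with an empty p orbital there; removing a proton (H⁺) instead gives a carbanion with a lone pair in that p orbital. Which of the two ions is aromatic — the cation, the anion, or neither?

Both ions have a continuous loop of p orbitals — each ring atom is sp².
Cation: 2 × 2 + 0 = 4 π electrons → 4(1), antiaromatic.
Anion: 2 × 2 + 2 = 6 π electrons → 4(1)+2, aromatic.

The anion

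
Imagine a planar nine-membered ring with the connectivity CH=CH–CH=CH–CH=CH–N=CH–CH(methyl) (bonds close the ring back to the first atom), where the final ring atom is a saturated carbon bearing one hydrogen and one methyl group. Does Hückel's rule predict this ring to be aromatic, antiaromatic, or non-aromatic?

Non-aromatic

At the CH(methyl) position, that saturated carbon is sp³ and has no p orbital in the ring π system; the ring's p-orbital overlap is broken there.
Without a continuous loop of overlapping p orbitals the Hückel electron count never comes into play.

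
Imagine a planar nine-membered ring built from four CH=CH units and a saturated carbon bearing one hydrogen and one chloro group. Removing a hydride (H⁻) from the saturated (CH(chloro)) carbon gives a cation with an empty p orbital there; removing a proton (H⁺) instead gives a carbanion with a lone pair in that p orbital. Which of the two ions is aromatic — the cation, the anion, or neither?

In either ion the ring is fully conjugated: every atom, including the new sp² carbon, supplies a p orbital.
Cation: 4 × 2 + 0 = 8 π electrons → 4(2), antiaromatic.
Anion: 4 × 2 + 2 = 10 π electrons → 4(2)+2, aromatic.

The anion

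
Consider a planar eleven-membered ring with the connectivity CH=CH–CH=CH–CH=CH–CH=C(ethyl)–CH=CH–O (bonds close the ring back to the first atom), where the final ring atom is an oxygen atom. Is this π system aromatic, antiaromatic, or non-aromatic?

Antiaromatic

The p orbitals form a continuous loop: the double-bond atoms are sp², each contributing one p electron; the oxygen donates one lone pair from its p orbital. The ring is fully conjugated.
π-electron count: 5 × 2 = 10 from the double-bond units + 2 from the O atom = 12.
A 4n π count (12, n = 3) in a planar conjugated ring means antiaromatic.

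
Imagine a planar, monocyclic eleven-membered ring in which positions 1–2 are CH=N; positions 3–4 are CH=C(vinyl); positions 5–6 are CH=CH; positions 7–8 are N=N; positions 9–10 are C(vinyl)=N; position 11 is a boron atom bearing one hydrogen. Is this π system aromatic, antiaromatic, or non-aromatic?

All ring atoms are sp² and supply a p orbital to the ring (every atom in a ring double bond is sp² and brings one electron to the p orbital; the doubly-bonded nitrogens are pyridine-type — their lone pairs lie in the ring plane, leaving one electron in the p orbital; the boron has an empty p orbital); the conjugation is uninterrupted.
Adding the contributions, 5 × 2 = 10 from the double-bond units + 0 from the BH atom = 10.
That gives a 4n+2 count (10, n = 2).

Aromatic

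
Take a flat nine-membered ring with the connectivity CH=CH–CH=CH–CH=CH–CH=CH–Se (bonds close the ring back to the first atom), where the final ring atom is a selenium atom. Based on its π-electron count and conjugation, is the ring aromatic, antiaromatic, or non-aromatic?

Every ring atom contributes a p orbital perpendicular to the ring (every atom in a ring double bond is sp² and brings one electron to the p orbital; the selenium donates one lone pair from its p orbital), so the π system is cyclic and fully conjugated.
π-electron count: 4 × 2 = 8 from the double-bond units + 2 from the Se atom = 10.
With 10 π electrons (n = 2), the Hückel 4n+2 condition holds.

Aromatic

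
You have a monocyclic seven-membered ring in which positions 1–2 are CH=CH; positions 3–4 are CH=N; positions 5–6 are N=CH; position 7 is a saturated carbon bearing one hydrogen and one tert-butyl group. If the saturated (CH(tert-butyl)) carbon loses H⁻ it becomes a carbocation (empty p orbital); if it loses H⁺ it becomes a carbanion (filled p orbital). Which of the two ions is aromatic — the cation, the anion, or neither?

The cation

In both ions every ring atom is sp² and contributes a p orbital, so both rings are fully conjugated.
Cation: 3 × 2 + 0 = 6 π electrons → 4(1)+2, aromatic.
Anion: 3 × 2 + 2 = 8 π electrons → 4(2), antiaromatic.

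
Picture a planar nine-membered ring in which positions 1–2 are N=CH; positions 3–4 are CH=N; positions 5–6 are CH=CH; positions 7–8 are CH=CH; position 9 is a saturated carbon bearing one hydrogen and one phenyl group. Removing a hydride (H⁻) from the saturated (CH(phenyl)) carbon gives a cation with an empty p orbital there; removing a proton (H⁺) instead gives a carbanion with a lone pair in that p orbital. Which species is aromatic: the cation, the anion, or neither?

The anion

In both ions every ring atom is sp² and contributes a p orbital, so both rings are fully conjugated.
Cation: 4 × 2 + 0 = 8 π electrons → 4(2), antiaromatic.
Anion: 4 × 2 + 2 = 10 π electrons → 4(2)+2, aromatic.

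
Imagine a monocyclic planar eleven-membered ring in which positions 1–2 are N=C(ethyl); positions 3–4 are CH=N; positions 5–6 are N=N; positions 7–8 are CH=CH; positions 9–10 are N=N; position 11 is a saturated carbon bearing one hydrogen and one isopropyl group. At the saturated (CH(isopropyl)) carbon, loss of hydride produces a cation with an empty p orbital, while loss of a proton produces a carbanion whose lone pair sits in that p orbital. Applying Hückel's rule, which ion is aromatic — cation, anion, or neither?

In either ion the ring is fully conjugated: every atom, including the new sp² carbon, supplies a p orbital.
Cation: 5 × 2 + 0 = 10 π electrons → 4(2)+2, aromatic.
Anion: 5 × 2 + 2 = 12 π electrons → 4(3), antiaromatic.

The cation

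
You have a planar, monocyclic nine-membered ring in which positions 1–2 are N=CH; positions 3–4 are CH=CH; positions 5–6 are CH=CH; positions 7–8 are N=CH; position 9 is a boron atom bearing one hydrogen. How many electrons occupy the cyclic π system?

Every ring atom contributes a p orbital perpendicular to the ring (the double-bond atoms are sp², each contributing one p electron; each =N– nitrogen is pyridine-type (lone pair in the sp² plane, one electron in the p orbital); the boron has an empty p orbital), so the π system is cyclic and fully conjugated.
Tallying contributions gives 4 × 2 = 8 from the double-bond units + 0 from the BH atom = 8.

8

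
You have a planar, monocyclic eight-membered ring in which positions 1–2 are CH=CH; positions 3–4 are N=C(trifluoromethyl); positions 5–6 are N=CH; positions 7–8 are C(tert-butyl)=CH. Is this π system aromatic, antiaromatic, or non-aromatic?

Antiaromatic

The p orbitals form a continuous loop: every atom in a ring double bond is sp² and brings one electron to the p orbital; each sp² =N– keeps its lone pair in-plane and puts one electron into the π system. The ring is fully conjugated.
Counting π electrons: 4 × 2 = 8 from the 4 double-bond units.
8 = 4(2); a planar, fully conjugated 4n system is antiaromatic.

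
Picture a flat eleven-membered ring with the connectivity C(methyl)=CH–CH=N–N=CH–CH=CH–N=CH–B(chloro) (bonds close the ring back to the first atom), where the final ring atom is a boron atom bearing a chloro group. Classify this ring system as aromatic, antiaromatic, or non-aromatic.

All ring atoms are sp² and supply a p orbital to the ring (each doubly-bonded ring atom is sp² with one p-orbital electron; each sp² =N– keeps its lone pair in-plane and puts one electron into the π system; the boron has an empty p orbital); the conjugation is uninterrupted.
π-electron count: 5 × 2 = 10 from the double-bond units + 0 from the B(chloro) atom = 10.
Since 10 = 4·2 + 2, the ring meets the 4n+2 criterion.

Aromatic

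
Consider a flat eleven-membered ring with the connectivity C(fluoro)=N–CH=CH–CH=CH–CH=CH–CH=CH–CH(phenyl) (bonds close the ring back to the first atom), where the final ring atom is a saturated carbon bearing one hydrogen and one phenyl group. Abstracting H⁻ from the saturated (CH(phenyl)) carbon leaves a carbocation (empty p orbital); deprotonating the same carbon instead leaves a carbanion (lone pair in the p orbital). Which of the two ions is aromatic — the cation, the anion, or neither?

The cation

Both ions have a continuous loop of p orbitals — each ring atom is sp².
Cation: 5 × 2 + 0 = 10 π electrons → 4(2)+2, aromatic.
Anion: 5 × 2 + 2 = 12 π electrons → 4(3), antiaromatic.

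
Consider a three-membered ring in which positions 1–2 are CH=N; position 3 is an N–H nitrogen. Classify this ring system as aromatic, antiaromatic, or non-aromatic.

Antiaromatic

Check conjugation: each doubly-bonded ring atom is sp² with one p-orbital electron; the doubly-bonded nitrogens are pyridine-type — their lone pairs lie in the ring plane, leaving one electron in the p orbital; the pyrrole-type nitrogen donates its lone pair from the p orbital — every position has a p orbital, so the cyclic π system is continuous.
Counting π electrons: 1 × 2 = 2 from the double-bond unit + 2 from the NH atom = 4.
4 is a 4n count (n = 1), so the planar conjugated ring is antiaromatic.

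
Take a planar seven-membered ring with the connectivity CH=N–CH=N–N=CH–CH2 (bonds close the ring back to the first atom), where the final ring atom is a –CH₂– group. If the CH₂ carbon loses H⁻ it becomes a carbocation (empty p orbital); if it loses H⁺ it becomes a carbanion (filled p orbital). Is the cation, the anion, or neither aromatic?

Both ions have a continuous loop of p orbitals — each ring atom is sp².
Cation: 3 × 2 + 0 = 6 π electrons → 4(1)+2, aromatic.
Anion: 3 × 2 + 2 = 8 π electrons → 4(2), antiaromatic.

The cation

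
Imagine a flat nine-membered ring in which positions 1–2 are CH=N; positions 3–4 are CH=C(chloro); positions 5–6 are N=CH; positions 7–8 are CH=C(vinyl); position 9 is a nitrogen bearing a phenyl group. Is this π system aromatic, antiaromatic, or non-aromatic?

The p orbitals form a continuous loop: the double-bond atoms are sp², each contributing one p electron; each =N– nitrogen is pyridine-type (lone pair in the sp² plane, one electron in the p orbital); the pyrrole-type nitrogen donates its lone pair from the p orbital. The ring is fully conjugated.
Counting π electrons: 4 × 2 = 8 from the double-bond units + 2 from the N(phenyl) atom = 10.
With 10 π electrons (n = 2), the Hückel 4n+2 condition holds.

Aromatic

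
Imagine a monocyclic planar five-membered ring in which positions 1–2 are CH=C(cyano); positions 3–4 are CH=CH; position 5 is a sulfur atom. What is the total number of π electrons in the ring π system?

The p orbitals form a continuous loop: each doubly-bonded ring atom is sp² with one p-orbital electron; the sulfur donates one lone pair from its p orbital. The ring is fully conjugated.
Counting π electrons: 2 × 2 = 4 from the double-bond units + 2 from the S atom = 6.

6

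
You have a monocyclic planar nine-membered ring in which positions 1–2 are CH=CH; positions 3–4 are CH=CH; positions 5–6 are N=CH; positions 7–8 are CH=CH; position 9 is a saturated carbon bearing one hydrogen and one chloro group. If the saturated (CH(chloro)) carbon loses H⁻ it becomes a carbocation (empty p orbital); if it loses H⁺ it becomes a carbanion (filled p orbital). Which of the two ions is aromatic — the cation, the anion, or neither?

The anion

Both ions have a continuous loop of p orbitals — each ring atom is sp².
Cation: 4 × 2 + 0 = 8 π electrons → 4(2), antiaromatic.
Anion: 4 × 2 + 2 = 10 π electrons → 4(2)+2, aromatic.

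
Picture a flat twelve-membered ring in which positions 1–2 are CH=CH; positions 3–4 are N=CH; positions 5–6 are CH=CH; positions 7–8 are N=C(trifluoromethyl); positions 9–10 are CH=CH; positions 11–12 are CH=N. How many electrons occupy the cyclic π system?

12

Check conjugation: the double-bond atoms are sp², each contributing one p electron; each sp² =N– keeps its lone pair in-plane and puts one electron into the π system — every position has a p orbital, so the cyclic π system is continuous.
Adding the contributions, 6 × 2 = 12 from the 6 double-bond units.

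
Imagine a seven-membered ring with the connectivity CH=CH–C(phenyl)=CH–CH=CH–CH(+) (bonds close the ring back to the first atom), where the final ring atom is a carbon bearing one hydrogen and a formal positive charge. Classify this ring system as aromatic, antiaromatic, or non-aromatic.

Every ring atom contributes a p orbital perpendicular to the ring (each doubly-bonded ring atom is sp² with one p-orbital electron; the carbocation has an empty p orbital), so the π system is cyclic and fully conjugated.
Tallying contributions gives 3 × 2 = 6 from the double-bond units + 0 from the CH(+) atom = 6.
That gives a 4n+2 count (6, n = 1).

Aromatic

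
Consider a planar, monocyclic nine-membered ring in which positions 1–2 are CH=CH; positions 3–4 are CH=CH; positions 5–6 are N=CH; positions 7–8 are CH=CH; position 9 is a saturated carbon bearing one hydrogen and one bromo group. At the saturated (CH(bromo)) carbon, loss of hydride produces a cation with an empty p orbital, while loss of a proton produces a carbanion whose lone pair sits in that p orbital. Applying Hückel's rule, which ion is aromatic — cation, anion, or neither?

The anion

In both ions every ring atom is sp² and contributes a p orbital, so both rings are fully conjugated.
Cation: 4 × 2 + 0 = 8 π electrons → 4(2), antiaromatic.
Anion: 4 × 2 + 2 = 10 π electrons → 4(2)+2, aromatic.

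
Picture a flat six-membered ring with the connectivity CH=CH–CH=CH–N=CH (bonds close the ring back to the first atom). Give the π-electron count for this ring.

6

Check conjugation: every atom in a ring double bond is sp² and brings one electron to the p orbital; each =N– nitrogen is pyridine-type (lone pair in the sp² plane, one electron in the p orbital) — every position has a p orbital, so the cyclic π system is continuous.
Counting π electrons: 3 × 2 = 6 from the 3 double-bond units.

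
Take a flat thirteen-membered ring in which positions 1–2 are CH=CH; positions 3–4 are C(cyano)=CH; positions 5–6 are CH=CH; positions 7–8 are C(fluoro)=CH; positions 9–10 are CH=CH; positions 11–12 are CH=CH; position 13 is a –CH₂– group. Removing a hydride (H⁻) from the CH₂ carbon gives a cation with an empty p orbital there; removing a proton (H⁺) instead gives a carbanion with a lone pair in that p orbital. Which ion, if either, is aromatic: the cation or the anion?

The anion

In either ion the ring is fully conjugated: every atom, including the new sp² carbon, supplies a p orbital.
Cation: 6 × 2 + 0 = 12 π electrons → 4(3), antiaromatic.
Anion: 6 × 2 + 2 = 14 π electrons → 4(3)+2, aromatic.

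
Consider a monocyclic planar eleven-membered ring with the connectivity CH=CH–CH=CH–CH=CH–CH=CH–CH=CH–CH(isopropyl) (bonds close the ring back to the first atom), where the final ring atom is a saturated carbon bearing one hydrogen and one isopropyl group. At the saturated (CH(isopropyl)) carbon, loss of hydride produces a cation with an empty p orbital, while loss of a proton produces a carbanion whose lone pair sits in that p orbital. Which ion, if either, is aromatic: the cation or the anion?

Once that carbon is sp², every ring atom has a p orbital and both ions are fully conjugated.
Cation: 5 × 2 + 0 = 10 π electrons → 4(2)+2, aromatic.
Anion: 5 × 2 + 2 = 12 π electrons → 4(3), antiaromatic.

The cation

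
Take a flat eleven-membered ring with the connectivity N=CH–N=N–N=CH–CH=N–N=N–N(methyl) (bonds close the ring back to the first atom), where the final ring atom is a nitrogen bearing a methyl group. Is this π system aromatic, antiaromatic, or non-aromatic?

Check conjugation: every atom in a ring double bond is sp² and brings one electron to the p orbital; each =N– nitrogen is pyridine-type (lone pair in the sp² plane, one electron in the p orbital); the pyrrole-type nitrogen donates its lone pair from the p orbital — every position has a p orbital, so the cyclic π system is continuous.
Tallying contributions gives 5 × 2 = 10 from the double-bond units + 2 from the N(methyl) atom = 12.
12 = 4(3); a planar, fully conjugated 4n system is antiaromatic.

Antiaromatic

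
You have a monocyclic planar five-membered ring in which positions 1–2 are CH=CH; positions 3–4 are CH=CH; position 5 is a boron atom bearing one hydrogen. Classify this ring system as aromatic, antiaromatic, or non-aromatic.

The p orbitals form a continuous loop: the double-bond atoms are sp², each contributing one p electron; the boron has an empty p orbital. The ring is fully conjugated.
π-electron count: 2 × 2 = 4 from the double-bond units + 0 from the BH atom = 4.
With 4 = 4·1 π electrons, Hückel's rule classifies the planar ring as antiaromatic.
(The species described is borole.)

Antiaromatic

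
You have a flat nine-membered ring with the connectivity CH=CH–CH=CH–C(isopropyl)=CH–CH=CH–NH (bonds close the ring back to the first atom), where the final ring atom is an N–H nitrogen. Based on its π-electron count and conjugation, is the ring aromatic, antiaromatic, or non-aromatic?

All ring atoms are sp² and supply a p orbital to the ring (the double-bond atoms are sp², each contributing one p electron; the pyrrole-type nitrogen donates its lone pair from the p orbital); the conjugation is uninterrupted.
π-electron count: 4 × 2 = 8 from the double-bond units + 2 from the NH atom = 10.
That gives a 4n+2 count (10, n = 2).

Aromatic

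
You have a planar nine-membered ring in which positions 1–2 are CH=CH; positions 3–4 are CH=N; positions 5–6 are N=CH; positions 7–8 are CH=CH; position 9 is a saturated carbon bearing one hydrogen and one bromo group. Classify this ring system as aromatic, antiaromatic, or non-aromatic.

Non-aromatic

The CH(bromo) position has four σ bonds — that saturated carbon is sp³ and has no p orbital in the ring π system — so the cyclic conjugation is interrupted.
Without a continuous loop of overlapping p orbitals the Hückel electron count never comes into play.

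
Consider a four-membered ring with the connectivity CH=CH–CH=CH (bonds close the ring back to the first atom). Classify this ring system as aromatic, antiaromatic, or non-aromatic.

Antiaromatic

Check conjugation: every atom in a ring double bond is sp² and brings one electron to the p orbital — every position has a p orbital, so the cyclic π system is continuous.
π-electron count: 2 × 2 = 4 from the 2 double-bond units.
4 is a 4n count (n = 1), so the planar conjugated ring is antiaromatic.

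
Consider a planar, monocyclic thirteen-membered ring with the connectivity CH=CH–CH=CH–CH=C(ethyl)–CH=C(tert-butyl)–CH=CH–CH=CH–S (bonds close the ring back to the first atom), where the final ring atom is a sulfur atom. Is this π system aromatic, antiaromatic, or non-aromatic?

Every ring atom contributes a p orbital perpendicular to the ring (each doubly-bonded ring atom is sp² with one p-orbital electron; the sulfur donates one lone pair from its p orbital), so the π system is cyclic and fully conjugated.
π-electron count: 6 × 2 = 12 from the double-bond units + 2 from the S atom = 14.
With 14 π electrons (n = 3), the Hückel 4n+2 condition holds.

Aromatic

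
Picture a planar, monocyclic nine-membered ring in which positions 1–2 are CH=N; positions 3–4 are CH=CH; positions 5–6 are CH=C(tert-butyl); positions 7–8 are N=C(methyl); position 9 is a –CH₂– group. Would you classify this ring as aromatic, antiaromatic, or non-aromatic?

Non-aromatic

The CH2 carbon is saturated: the tetrahedral CH₂ carbon is sp³ and has no p orbital in the ring π system. Conjugation is not continuous around the ring.
Hückel's rule only applies to fully conjugated rings, so this one is simply non-aromatic.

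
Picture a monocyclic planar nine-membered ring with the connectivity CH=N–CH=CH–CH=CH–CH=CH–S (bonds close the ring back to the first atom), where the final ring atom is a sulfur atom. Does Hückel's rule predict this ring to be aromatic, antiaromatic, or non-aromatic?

Aromatic

The p orbitals form a continuous loop: every atom in a ring double bond is sp² and brings one electron to the p orbital; each =N– nitrogen is pyridine-type (lone pair in the sp² plane, one electron in the p orbital); the sulfur donates one lone pair from its p orbital. The ring is fully conjugated.
Tallying contributions gives 4 × 2 = 8 from the double-bond units + 2 from the S atom = 10.
That gives a 4n+2 count (10, n = 2).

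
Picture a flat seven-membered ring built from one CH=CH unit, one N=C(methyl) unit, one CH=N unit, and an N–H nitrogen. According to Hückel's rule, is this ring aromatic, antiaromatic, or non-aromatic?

Check conjugation: every atom in a ring double bond is sp² and brings one electron to the p orbital; each =N– nitrogen is pyridine-type (lone pair in the sp² plane, one electron in the p orbital); the pyrrole-type nitrogen donates its lone pair from the p orbital — every position has a p orbital, so the cyclic π system is continuous.
Adding the contributions, 3 × 2 = 6 from the double-bond units + 2 from the NH atom = 8.
With 8 = 4·2 π electrons, Hückel's rule classifies the planar ring as antiaromatic.

Antiaromatic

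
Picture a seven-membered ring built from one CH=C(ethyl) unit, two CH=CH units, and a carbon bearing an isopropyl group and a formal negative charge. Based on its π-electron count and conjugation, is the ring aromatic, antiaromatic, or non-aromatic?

The p orbitals form a continuous loop: each doubly-bonded ring atom is sp² with one p-orbital electron; the carbanion's lone pair occupies the p orbital. The ring is fully conjugated.
Tallying contributions gives 3 × 2 = 6 from the double-bond units + 2 from the C(isopropyl)(-) atom = 8.
8 is a 4n count (n = 2), so the planar conjugated ring is antiaromatic.

Antiaromatic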